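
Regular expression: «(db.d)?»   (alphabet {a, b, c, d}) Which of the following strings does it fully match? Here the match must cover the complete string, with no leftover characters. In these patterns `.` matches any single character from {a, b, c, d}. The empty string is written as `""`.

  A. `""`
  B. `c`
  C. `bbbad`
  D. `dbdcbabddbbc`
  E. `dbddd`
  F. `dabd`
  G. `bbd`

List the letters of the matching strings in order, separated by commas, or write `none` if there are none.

A → match
B → no match
C → no match
D → no match
E → no match
F → no match
G → no match

A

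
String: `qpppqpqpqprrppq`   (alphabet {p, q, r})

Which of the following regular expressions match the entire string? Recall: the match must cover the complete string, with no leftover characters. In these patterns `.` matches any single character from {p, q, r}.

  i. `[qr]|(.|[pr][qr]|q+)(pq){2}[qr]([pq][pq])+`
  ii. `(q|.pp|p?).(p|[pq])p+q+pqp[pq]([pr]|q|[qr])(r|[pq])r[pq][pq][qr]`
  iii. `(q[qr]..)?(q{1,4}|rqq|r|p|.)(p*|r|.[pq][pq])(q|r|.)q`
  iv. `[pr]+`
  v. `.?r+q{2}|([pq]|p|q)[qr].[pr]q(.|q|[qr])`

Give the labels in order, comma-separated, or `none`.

ii

i → no match
ii → match
iii → no match
iv → no match
v → no match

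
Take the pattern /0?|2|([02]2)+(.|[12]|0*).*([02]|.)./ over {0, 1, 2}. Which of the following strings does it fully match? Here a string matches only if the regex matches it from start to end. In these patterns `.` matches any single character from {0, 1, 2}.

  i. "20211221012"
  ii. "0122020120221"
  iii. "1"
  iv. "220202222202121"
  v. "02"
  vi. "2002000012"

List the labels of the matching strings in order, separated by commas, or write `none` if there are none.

i. "20211221012" → no match
ii → no match
iii. "1" → no match
iv → match
v. "02" → no match
vi. "2002000012" → no match

iv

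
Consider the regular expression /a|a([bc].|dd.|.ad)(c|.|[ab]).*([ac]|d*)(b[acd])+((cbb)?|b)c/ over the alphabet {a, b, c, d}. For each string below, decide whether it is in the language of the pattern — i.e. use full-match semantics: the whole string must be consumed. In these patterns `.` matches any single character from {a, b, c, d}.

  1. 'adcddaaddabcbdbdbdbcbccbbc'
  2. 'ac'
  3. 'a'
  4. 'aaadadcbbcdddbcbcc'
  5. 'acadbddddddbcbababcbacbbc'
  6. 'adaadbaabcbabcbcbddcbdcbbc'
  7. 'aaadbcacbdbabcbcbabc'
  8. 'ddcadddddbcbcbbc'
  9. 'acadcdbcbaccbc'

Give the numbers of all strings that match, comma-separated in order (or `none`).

1 → no match
2 → no match
3 → match
4 → match
5 → match
6 → no match
7 → match
8 → no match — must start with 'a'
9 → no match

3, 4, 5, 7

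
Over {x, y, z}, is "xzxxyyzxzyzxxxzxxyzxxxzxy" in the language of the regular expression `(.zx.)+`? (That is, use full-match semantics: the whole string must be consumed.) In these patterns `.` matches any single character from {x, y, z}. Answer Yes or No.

No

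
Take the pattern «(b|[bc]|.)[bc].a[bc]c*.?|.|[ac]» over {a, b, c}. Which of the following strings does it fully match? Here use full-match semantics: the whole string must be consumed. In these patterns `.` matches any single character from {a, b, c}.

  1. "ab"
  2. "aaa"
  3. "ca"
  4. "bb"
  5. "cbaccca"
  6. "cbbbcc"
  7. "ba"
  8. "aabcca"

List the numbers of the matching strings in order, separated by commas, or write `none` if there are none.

1 → no match
2 → no match
3 → no match
4 → no match
5 → no match
6 → no match
7 → no match
8 → no match

none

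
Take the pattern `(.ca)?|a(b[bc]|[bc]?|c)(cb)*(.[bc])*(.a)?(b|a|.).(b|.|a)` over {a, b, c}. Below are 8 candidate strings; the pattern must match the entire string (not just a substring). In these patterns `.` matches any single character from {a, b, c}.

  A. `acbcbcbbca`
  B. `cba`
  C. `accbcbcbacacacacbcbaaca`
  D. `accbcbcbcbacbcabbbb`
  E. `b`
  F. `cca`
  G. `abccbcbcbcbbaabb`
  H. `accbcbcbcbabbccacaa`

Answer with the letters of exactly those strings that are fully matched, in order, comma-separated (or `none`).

A, C, D, F, G, H

A → match
B → no match
C → match
D → match
E → no match
F → match
G → match
H → match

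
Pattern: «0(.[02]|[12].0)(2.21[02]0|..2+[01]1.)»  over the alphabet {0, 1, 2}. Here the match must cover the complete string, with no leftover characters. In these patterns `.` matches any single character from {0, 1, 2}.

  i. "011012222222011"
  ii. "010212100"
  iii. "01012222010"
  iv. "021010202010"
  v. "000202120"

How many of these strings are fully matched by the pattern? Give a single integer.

i → match
ii → match
iii → match
iv → no match
v → match
Total matched: 4

4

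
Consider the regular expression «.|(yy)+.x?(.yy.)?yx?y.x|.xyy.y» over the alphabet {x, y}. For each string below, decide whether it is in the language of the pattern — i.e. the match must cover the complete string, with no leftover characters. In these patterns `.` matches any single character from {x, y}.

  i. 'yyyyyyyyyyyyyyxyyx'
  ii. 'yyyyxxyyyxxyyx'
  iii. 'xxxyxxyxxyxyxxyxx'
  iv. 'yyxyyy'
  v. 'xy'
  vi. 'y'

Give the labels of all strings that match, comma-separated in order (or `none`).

i, vi

i → match
ii → no match
iii → no match
iv. 'yyxyyy' → no match
v. 'xy' → no match
vi. 'y' → match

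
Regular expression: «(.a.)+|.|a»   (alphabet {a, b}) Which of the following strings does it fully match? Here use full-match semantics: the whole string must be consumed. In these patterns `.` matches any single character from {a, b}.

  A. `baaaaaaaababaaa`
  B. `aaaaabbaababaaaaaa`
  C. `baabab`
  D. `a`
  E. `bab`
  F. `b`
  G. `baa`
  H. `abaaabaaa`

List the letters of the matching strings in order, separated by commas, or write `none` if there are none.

A, B, C, D, E, F, G

A → match
B → match
C → match
D → match
E → match
F → match
G → match
H → no match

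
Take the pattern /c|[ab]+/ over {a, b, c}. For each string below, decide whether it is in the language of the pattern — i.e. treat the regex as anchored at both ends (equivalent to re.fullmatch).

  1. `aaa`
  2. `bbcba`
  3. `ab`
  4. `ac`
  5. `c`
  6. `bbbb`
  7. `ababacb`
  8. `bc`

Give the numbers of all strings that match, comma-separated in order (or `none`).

1, 3, 5, 6

1. `aaa` → match
2. `bbcba` → no match
3. `ab` → match
4. `ac` → no match
5. `c` → match
6. `bbbb` → match
7. `ababacb` → no match
8. `bc` → no match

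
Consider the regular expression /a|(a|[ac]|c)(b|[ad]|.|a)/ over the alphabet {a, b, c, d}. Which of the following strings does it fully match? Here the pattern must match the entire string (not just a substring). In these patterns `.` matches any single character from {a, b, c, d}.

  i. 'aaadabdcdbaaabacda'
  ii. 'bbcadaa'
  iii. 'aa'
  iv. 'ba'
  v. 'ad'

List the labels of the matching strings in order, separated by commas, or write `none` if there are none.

iii, v

i → no match
ii → no match
iii → match
iv → no match
v → match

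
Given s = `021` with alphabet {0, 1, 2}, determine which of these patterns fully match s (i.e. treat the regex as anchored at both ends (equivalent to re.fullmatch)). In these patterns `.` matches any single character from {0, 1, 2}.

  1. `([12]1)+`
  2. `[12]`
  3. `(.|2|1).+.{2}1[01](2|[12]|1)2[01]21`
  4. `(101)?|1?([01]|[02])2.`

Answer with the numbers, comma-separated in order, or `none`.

4

1 → no match
2 → no match
3 → no match
4 → match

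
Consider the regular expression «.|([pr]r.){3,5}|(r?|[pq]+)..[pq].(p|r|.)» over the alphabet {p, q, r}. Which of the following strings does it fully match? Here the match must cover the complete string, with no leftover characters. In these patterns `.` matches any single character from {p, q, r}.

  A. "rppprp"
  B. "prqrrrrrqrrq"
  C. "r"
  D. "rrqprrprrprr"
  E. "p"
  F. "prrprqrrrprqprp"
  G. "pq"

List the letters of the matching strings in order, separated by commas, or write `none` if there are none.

A. "rppprp" → match
B. "prqrrrrrqrrq" → match
C. "r" → match
D. "rrqprrprrprr" → match
E. "p" → match
F → match
G. "pq" → no match

A, B, C, D, E, F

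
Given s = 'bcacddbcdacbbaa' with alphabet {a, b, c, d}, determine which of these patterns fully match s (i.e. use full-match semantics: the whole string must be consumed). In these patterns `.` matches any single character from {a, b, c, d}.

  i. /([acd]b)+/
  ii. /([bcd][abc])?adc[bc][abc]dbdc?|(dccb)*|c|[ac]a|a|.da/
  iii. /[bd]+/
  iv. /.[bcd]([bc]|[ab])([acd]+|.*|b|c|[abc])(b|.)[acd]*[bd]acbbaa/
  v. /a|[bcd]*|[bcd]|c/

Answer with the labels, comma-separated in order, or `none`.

iv

i → no match — must end with 'b'
ii → no match
iii → no match
iv → match
v → no match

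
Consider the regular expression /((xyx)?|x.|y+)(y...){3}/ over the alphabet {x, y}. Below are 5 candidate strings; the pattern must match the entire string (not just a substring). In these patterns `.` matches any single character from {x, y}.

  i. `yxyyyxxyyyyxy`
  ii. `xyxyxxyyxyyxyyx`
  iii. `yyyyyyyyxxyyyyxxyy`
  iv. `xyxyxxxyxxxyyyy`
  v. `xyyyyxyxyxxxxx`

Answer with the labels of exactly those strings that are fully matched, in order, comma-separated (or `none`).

i → no match
ii → no match
iii → no match
iv → match
v → no match

iv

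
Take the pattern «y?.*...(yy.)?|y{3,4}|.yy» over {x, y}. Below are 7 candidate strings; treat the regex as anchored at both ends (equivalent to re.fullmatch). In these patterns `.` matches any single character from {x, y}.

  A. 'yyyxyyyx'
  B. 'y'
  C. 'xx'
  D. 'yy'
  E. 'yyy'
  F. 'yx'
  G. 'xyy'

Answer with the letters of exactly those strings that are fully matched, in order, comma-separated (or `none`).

A, E, G

A. 'yyyxyyyx' → match
B. 'y' → no match
C. 'xx' → no match
D. 'yy' → no match
E. 'yyy' → match
F. 'yx' → no match
G. 'xyy' → match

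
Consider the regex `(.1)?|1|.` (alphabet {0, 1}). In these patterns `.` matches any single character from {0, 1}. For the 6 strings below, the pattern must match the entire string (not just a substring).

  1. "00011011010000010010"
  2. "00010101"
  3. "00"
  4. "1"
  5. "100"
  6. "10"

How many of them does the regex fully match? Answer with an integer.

1

1 → no match
2 → no match
3 → no match
4 → match
5 → no match
6 → no match
Total matched: 1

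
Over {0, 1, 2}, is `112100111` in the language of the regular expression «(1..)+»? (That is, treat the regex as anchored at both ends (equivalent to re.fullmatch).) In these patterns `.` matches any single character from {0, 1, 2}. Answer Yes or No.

Yes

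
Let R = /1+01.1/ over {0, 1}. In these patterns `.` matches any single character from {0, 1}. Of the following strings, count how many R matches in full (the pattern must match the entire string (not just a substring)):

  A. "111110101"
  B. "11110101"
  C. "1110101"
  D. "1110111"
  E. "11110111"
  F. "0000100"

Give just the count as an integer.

5

A → match
B → match
C → match
D → match
E → match
F → no match — must start with "1"
Total matched: 5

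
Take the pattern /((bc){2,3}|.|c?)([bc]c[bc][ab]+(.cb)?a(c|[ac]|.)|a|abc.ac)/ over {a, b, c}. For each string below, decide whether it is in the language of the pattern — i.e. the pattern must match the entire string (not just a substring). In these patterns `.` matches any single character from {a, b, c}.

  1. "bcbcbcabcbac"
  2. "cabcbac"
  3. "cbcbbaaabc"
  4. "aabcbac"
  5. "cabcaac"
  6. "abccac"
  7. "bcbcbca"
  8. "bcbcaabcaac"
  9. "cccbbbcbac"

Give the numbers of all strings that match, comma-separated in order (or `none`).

1 → match
2 → match
3 → no match
4 → match
5 → match
6 → match
7 → match
8 → no match
9 → match

1, 2, 4, 5, 6, 7, 9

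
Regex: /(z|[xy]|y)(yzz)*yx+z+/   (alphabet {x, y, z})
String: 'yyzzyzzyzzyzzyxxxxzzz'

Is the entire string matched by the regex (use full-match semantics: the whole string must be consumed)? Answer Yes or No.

Yes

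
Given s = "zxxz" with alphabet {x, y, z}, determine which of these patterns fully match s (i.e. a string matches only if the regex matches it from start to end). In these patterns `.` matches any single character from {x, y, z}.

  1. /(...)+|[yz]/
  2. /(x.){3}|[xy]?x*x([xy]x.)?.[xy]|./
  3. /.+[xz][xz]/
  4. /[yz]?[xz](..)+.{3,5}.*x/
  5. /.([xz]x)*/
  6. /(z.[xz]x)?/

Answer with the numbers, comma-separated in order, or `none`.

1 → no match
2 → no match
3 → match
4 → no match — must end with "x"
5 → no match
6 → no match

3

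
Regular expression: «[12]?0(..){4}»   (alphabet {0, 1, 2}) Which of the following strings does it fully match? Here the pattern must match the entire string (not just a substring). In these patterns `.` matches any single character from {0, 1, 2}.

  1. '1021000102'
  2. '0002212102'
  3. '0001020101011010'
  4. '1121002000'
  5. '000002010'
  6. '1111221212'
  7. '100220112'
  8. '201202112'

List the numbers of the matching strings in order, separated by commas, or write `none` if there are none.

1. '1021000102' → match
2. '0002212102' → no match
3 → no match
4. '1121002000' → no match
5. '000002010' → match
6. '1111221212' → no match
7. '100220112' → no match
8. '201202112' → no match

1, 5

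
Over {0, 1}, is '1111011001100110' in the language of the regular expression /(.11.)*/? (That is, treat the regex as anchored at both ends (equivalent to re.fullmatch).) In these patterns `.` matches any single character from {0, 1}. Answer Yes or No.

Yes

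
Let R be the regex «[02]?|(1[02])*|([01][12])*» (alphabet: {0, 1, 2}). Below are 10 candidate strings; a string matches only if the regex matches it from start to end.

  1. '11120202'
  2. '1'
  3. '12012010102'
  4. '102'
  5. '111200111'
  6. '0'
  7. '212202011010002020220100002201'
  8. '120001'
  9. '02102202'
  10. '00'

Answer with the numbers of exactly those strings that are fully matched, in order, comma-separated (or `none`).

1, 6

1. '11120202' → match
2. '1' → no match
3. '12012010102' → no match
4. '102' → no match
5. '111200111' → no match
6. '0' → match
7 → no match
8. '120001' → no match
9. '02102202' → no match
10. '00' → no match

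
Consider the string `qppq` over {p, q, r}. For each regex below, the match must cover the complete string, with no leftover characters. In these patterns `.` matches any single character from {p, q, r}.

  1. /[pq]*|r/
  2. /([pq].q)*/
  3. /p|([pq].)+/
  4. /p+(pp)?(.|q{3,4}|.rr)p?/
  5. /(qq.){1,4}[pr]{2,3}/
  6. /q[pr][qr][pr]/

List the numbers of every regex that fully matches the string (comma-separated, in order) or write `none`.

1, 3

1 → match
2 → no match
3 → match
4 → no match — must start with `p`
5 → no match — must start with `qq`
6 → no match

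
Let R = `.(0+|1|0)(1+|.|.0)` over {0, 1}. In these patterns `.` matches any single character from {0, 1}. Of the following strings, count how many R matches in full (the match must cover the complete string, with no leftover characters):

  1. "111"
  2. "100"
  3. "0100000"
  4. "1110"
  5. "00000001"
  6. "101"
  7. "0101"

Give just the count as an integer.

1 → match
2 → match
3 → no match
4 → match
5 → match
6 → match
7 → no match
Total matched: 5

5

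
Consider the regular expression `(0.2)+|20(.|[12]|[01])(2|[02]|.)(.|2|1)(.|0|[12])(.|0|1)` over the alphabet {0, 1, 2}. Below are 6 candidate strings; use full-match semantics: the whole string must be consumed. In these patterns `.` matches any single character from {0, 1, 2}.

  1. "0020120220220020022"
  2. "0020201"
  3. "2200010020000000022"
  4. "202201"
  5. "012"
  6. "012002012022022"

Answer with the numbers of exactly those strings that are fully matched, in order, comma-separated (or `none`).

5, 6

1 → no match
2 → no match
3 → no match
4 → no match
5 → match
6 → match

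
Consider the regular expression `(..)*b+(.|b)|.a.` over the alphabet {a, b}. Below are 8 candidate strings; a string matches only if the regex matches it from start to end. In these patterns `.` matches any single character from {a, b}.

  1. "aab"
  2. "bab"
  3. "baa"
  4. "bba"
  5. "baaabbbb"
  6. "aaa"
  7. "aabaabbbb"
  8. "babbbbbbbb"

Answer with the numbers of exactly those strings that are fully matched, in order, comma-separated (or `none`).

1 → match
2 → match
3 → match
4 → match
5 → match
6 → match
7 → match
8 → match

1, 2, 3, 4, 5, 6, 7, 8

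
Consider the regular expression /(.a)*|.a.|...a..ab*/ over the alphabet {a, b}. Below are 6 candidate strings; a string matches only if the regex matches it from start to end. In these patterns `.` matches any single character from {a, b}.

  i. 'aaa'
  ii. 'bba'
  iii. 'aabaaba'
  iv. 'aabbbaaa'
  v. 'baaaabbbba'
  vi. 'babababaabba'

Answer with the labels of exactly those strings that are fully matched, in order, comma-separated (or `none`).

i, iii

i. 'aaa' → match
ii. 'bba' → no match
iii. 'aabaaba' → match
iv. 'aabbbaaa' → no match
v. 'baaaabbbba' → no match
vi. 'babababaabba' → no match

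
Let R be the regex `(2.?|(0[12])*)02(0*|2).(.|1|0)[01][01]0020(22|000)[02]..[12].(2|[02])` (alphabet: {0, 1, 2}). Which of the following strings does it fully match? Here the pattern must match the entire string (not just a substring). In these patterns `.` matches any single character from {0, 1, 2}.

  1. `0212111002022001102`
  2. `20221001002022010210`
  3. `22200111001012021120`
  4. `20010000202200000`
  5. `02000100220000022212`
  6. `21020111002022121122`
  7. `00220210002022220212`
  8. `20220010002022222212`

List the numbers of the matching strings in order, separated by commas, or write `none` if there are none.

2, 8

1 → no match
2 → match
3 → no match
4 → no match
5 → no match
6 → no match
7 → no match
8 → match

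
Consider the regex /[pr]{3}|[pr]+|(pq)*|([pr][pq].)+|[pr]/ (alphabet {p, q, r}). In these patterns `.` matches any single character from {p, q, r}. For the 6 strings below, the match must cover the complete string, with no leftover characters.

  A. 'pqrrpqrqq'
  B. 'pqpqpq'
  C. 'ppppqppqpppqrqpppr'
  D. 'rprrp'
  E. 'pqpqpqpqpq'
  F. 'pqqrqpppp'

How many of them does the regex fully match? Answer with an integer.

A. 'pqrrpqrqq' → match
B. 'pqpqpq' → match
C → match
D. 'rprrp' → match
E. 'pqpqpqpqpq' → match
F. 'pqqrqpppp' → match
Total matched: 6

6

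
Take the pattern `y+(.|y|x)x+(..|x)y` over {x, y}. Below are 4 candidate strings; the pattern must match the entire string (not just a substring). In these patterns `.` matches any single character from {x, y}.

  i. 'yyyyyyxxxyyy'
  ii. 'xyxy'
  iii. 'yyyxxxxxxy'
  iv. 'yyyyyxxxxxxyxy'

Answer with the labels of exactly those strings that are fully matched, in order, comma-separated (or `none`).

i → match
ii → no match — must start with 'y'
iii → match
iv → match

i, iii, iv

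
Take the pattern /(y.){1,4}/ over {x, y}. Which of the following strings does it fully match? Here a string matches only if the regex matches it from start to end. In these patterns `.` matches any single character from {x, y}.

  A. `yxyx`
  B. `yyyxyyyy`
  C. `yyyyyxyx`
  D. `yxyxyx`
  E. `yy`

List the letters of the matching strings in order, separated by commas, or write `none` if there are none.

A, B, C, D, E

A → match
B → match
C → match
D → match
E → match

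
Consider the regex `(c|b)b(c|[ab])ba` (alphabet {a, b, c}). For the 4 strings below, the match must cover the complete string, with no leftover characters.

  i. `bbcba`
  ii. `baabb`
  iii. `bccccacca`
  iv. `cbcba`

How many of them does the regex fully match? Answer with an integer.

i → match
ii → no match — must end with `ba`
iii → no match — must end with `ba`
iv → match
Total matched: 2

2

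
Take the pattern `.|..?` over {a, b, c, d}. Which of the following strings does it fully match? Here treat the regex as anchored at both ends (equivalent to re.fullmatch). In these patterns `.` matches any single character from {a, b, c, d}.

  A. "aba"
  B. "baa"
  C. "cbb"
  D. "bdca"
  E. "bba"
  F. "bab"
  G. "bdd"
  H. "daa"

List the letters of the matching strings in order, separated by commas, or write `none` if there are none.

none

A. "aba" → no match
B. "baa" → no match
C. "cbb" → no match
D. "bdca" → no match
E. "bba" → no match
F. "bab" → no match
G. "bdd" → no match
H. "daa" → no match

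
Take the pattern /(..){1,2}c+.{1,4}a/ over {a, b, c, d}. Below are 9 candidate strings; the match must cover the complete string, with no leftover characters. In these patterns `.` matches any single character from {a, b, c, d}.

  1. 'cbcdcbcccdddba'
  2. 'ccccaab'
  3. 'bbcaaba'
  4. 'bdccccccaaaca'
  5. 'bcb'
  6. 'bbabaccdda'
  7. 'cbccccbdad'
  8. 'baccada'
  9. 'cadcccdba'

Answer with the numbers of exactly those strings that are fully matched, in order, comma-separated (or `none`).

1 → no match
2. 'ccccaab' → no match — must end with 'a'
3. 'bbcaaba' → match
4 → match
5. 'bcb' → no match — must end with 'a'
6. 'bbabaccdda' → no match
7. 'cbccccbdad' → no match — must end with 'a'
8. 'baccada' → match
9. 'cadcccdba' → match

3, 4, 8, 9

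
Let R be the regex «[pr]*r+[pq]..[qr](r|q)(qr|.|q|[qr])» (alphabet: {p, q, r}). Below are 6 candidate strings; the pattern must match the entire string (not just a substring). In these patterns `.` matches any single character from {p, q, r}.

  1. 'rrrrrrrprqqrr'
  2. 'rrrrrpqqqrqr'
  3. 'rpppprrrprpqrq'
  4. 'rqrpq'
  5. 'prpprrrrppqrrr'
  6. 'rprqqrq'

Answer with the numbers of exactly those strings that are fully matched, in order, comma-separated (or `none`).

1 → match
2 → match
3 → match
4 → no match
5 → match
6 → match

1, 2, 3, 5, 6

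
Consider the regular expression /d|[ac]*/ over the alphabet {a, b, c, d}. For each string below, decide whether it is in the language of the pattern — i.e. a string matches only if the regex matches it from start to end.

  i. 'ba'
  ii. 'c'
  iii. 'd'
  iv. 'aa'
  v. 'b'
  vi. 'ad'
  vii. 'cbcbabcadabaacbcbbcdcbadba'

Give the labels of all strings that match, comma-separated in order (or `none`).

ii, iii, iv

i → no match
ii → match
iii → match
iv → match
v → no match
vi → no match
vii → no match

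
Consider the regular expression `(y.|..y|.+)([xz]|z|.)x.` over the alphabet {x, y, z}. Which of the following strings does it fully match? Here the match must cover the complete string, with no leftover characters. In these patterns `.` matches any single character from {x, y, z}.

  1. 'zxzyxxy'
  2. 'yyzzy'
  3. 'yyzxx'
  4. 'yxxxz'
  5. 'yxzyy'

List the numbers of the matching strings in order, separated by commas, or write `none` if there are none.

1. 'zxzyxxy' → match
2. 'yyzzy' → no match
3. 'yyzxx' → match
4. 'yxxxz' → match
5. 'yxzyy' → no match

1, 3, 4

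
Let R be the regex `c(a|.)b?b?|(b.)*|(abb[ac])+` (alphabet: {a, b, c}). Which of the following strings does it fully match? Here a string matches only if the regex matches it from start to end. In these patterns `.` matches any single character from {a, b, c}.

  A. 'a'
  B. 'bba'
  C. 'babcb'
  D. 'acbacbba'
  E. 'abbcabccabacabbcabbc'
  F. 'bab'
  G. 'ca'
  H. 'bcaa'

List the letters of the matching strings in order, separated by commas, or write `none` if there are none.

G

A → no match
B → no match
C → no match
D → no match
E → no match
F → no match
G → match
H → no match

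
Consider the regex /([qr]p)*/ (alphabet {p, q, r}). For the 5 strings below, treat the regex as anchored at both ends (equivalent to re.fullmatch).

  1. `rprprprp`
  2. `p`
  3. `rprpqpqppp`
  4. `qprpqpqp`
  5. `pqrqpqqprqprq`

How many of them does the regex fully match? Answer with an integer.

1 → match
2 → no match
3 → no match
4 → match
5 → no match
Total matched: 2

2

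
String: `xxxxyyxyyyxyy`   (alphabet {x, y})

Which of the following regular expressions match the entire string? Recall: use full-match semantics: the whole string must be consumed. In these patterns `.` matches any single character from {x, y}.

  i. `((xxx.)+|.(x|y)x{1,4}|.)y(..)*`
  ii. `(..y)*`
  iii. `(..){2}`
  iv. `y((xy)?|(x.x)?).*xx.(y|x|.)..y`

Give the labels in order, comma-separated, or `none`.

i

i → match
ii → no match
iii → no match
iv → no match — must start with `y`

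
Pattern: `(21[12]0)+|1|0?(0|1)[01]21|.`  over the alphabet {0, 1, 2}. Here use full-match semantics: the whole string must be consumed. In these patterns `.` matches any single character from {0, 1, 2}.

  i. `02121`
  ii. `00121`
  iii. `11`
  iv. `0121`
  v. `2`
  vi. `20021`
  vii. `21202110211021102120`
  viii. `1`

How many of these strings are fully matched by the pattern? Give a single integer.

i. `02121` → no match
ii. `00121` → match
iii. `11` → no match
iv. `0121` → match
v. `2` → match
vi. `20021` → no match
vii → match
viii. `1` → match
Total matched: 5

5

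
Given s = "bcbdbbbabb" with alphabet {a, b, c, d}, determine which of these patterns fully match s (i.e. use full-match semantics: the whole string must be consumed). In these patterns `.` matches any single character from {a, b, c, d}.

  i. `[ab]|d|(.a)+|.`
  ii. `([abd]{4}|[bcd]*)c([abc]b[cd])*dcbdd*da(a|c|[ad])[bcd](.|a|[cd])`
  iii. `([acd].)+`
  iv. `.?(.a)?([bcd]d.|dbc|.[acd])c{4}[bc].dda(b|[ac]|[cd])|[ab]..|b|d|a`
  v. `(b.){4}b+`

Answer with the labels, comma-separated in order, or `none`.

i → no match
ii → no match
iii → no match
iv → no match
v → match

v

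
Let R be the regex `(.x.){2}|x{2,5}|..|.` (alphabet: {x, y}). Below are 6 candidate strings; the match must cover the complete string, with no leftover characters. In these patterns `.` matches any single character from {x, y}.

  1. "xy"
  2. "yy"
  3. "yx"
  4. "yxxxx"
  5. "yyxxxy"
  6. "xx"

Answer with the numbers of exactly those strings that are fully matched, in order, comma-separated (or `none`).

1, 2, 3, 6

1. "xy" → match
2. "yy" → match
3. "yx" → match
4. "yxxxx" → no match
5. "yyxxxy" → no match
6. "xx" → match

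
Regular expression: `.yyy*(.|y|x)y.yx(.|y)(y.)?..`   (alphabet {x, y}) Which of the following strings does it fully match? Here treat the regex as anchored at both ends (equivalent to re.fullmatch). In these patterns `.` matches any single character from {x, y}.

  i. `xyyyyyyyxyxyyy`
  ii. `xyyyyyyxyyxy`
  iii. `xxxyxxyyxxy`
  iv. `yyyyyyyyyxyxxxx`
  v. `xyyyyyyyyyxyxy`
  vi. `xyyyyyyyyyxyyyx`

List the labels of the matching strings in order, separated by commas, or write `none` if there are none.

i → match
ii → no match
iii → no match
iv → match
v → match
vi → no match

i, iv, v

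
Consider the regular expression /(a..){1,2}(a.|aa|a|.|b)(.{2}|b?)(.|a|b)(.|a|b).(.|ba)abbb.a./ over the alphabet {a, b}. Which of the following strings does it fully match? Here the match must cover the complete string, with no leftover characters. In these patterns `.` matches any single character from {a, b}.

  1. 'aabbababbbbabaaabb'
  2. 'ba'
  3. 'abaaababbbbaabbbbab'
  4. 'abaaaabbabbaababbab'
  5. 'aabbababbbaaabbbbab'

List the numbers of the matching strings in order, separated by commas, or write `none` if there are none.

1 → no match
2 → no match — must start with 'a'
3 → match
4 → no match
5 → no match

3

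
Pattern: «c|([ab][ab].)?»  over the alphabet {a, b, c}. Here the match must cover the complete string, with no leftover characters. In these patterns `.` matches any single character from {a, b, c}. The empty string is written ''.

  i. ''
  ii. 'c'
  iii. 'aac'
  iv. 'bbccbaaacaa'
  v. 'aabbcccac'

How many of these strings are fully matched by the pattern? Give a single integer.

3

i → match
ii → match
iii → match
iv → no match
v → no match
Total matched: 3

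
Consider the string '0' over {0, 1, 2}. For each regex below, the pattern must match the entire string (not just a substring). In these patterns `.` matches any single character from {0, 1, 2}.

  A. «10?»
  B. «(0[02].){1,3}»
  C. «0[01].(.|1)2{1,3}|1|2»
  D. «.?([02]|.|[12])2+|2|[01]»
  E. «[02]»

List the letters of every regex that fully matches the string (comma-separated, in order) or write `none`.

A → no match — must start with '1'
B → no match
C → no match
D → match
E → match

D, E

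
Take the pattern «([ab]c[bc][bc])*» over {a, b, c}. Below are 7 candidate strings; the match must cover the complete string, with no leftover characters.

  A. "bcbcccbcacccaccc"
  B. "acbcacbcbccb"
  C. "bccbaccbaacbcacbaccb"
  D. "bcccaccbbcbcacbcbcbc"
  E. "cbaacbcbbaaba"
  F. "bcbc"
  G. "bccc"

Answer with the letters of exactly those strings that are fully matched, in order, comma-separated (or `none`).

B, D, F, G

A → no match
B → match
C → no match
D → match
E → no match
F → match
G → match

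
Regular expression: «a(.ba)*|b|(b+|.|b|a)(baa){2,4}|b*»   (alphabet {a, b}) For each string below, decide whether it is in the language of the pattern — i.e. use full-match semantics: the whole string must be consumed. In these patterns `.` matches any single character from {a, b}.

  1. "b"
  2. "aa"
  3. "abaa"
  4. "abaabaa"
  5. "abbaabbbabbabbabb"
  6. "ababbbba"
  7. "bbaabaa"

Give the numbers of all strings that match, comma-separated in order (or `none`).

1 → match
2 → no match
3 → no match
4 → match
5 → no match
6 → no match
7 → match

1, 4, 7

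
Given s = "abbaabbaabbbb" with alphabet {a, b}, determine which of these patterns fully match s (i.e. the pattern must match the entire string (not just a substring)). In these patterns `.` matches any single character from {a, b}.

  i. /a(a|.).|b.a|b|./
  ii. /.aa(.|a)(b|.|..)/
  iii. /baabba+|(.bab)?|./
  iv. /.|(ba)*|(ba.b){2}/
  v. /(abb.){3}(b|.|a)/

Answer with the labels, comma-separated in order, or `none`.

v

i → no match
ii → no match
iii → no match
iv → no match
v → match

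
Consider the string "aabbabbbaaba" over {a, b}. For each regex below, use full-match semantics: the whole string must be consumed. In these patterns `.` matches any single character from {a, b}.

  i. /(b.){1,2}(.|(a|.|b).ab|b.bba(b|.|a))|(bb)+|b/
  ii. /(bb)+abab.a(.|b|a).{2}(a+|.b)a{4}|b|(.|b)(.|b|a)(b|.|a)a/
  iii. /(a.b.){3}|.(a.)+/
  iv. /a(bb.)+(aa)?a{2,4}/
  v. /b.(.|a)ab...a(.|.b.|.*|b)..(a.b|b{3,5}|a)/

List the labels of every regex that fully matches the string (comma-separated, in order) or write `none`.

iii

i → no match
ii → no match
iii → match
iv → no match — must start with "abb"
v → no match — must start with "b"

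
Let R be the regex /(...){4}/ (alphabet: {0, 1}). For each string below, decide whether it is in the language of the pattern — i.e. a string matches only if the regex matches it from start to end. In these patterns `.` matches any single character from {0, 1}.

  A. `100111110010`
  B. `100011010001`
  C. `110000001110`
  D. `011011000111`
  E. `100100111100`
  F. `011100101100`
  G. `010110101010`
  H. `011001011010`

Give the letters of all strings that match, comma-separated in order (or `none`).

A. `100111110010` → match
B. `100011010001` → match
C. `110000001110` → match
D. `011011000111` → match
E. `100100111100` → match
F. `011100101100` → match
G. `010110101010` → match
H. `011001011010` → match

A, B, C, D, E, F, G, H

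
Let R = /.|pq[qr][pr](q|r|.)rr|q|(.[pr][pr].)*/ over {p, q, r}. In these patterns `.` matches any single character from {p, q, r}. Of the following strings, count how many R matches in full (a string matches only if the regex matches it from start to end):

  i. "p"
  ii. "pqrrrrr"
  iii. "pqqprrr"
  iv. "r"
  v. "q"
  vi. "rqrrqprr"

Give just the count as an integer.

5

i → match
ii → match
iii → match
iv → match
v → match
vi → no match
Total matched: 5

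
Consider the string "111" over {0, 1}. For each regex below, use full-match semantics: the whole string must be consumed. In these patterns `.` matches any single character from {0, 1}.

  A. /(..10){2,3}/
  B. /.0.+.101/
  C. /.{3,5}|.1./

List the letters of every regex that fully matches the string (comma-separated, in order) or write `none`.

A → no match — must end with "10"
B → no match — must end with "101"
C → match

C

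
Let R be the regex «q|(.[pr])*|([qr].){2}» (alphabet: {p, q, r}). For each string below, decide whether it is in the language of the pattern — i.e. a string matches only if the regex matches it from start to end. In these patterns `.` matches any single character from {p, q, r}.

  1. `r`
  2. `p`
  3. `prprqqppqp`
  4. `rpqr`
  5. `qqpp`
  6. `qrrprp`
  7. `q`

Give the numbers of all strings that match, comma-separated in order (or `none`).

4, 6, 7

1 → no match
2 → no match
3 → no match
4 → match
5 → no match
6 → match
7 → match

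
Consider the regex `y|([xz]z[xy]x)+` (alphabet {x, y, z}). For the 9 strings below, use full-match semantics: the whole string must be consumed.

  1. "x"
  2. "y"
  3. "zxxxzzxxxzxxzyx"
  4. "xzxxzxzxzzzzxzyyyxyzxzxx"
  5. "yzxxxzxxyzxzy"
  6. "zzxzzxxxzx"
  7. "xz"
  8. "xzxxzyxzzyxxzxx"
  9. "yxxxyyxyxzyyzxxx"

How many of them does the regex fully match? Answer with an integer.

1. "x" → no match
2. "y" → match
3 → no match
4 → no match
5 → no match
6. "zzxzzxxxzx" → no match
7. "xz" → no match
8 → no match
9 → no match
Total matched: 1

1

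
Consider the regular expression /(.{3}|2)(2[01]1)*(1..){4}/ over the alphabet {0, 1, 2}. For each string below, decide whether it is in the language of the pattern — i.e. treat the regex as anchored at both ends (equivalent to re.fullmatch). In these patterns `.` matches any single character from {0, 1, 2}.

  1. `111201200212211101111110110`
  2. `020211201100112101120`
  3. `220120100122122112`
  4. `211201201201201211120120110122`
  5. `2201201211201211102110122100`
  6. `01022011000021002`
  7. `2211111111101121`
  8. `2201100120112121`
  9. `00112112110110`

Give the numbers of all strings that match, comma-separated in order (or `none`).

1 → no match
2 → match
3 → no match
4 → match
5 → match
6 → no match
7 → match
8 → match
9 → no match

2, 4, 5, 7, 8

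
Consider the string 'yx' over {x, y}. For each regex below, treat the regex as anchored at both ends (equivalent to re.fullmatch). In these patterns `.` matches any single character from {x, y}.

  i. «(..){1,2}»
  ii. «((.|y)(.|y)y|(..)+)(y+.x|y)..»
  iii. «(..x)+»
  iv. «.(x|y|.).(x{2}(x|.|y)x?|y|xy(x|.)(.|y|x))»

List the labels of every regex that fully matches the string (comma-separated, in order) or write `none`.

i → match
ii → no match
iii → no match
iv → no match

i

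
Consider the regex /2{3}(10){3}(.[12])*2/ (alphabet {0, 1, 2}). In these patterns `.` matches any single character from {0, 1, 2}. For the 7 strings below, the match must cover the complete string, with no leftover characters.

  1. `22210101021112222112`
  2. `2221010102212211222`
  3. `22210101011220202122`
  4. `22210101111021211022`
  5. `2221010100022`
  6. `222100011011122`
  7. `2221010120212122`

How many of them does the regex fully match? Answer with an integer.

2

1 → match
2 → no match
3 → match
4 → no match
5 → no match
6 → no match
7 → no match
Total matched: 2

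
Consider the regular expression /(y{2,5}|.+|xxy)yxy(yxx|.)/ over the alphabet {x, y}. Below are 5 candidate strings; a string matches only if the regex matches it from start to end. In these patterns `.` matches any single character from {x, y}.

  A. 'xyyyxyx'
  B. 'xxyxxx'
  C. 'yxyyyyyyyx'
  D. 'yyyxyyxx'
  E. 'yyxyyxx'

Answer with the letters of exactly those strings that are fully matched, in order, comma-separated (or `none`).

A. 'xyyyxyx' → match
B. 'xxyxxx' → no match
C. 'yxyyyyyyyx' → no match
D. 'yyyxyyxx' → match
E. 'yyxyyxx' → match

A, D, E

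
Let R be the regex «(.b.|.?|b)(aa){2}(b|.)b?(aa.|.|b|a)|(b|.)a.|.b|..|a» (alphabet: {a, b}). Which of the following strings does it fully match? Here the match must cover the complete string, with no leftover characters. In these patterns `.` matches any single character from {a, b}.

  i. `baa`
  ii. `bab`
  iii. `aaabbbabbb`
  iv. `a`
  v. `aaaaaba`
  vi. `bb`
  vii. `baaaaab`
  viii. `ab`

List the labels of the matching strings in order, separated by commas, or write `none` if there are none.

i. `baa` → match
ii. `bab` → match
iii. `aaabbbabbb` → no match
iv. `a` → match
v. `aaaaaba` → match
vi. `bb` → match
vii. `baaaaab` → match
viii. `ab` → match

i, ii, iv, v, vi, vii, viii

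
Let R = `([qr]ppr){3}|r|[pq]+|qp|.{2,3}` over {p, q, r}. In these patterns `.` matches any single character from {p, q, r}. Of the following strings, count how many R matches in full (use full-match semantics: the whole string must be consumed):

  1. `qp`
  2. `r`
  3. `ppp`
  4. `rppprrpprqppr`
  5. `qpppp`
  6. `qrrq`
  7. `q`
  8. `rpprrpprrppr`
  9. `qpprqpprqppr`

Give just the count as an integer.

7

1. `qp` → match
2. `r` → match
3. `ppp` → match
4 → no match
5. `qpppp` → match
6. `qrrq` → no match
7. `q` → match
8. `rpprrpprrppr` → match
9. `qpprqpprqppr` → match
Total matched: 7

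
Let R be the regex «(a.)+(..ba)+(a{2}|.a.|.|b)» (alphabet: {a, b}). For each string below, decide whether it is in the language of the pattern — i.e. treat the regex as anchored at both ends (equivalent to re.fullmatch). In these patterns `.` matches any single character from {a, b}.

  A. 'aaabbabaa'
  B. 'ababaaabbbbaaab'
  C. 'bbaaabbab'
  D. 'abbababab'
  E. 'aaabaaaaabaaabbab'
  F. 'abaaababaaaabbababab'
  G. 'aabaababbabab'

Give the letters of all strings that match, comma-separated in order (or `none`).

A, B, D, E

A. 'aaabbabaa' → match
B → match
C. 'bbaaabbab' → no match — must start with 'a'
D. 'abbababab' → match
E → match
F → no match
G → no match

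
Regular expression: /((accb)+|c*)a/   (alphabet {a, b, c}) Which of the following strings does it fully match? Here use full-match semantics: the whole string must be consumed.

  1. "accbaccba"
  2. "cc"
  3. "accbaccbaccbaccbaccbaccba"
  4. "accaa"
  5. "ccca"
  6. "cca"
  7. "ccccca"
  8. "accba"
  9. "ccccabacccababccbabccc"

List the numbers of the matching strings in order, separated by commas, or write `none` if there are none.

1, 3, 5, 6, 7, 8

1 → match
2 → no match — must end with "a"
3 → match
4 → no match
5 → match
6 → match
7 → match
8 → match
9 → no match — must end with "a"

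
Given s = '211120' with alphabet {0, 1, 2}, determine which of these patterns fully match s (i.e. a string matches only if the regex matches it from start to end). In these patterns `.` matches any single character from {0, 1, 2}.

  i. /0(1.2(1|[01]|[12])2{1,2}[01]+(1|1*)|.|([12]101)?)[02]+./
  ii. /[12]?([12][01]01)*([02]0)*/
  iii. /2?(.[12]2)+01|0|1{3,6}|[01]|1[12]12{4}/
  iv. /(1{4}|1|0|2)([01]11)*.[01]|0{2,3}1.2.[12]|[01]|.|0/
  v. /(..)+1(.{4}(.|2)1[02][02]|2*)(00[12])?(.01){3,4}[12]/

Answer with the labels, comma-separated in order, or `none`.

i → no match — must start with '0'
ii → no match
iii → no match
iv → match
v → no match

iv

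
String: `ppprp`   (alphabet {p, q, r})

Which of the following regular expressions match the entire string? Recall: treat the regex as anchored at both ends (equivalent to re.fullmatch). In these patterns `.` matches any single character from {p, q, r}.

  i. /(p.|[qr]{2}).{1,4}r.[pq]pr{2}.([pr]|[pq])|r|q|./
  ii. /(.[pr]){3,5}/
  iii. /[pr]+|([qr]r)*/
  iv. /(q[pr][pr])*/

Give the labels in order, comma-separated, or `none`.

i → no match
ii → no match
iii → match
iv → no match

iii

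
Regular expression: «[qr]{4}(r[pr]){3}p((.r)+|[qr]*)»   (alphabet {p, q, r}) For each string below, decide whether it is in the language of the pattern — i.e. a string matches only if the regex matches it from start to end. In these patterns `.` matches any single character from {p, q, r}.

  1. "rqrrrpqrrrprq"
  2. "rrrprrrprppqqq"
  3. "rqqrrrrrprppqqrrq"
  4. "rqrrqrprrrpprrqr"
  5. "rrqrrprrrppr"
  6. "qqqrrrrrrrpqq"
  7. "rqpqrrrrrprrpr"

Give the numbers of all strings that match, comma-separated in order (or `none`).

1 → no match
2 → no match
3 → no match
4 → no match
5 → match
6 → match
7 → no match

5, 6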